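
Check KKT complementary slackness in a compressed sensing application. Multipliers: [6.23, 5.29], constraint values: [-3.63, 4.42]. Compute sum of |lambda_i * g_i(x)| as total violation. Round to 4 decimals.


KKT complementary slackness check:
lambda_1 * g_1 = 6.23 * -3.63 = -22.6149
lambda_2 * g_2 = 5.29 * 4.42 = 23.3818
Total violation = 22.6149 + 23.3818 = 45.9967


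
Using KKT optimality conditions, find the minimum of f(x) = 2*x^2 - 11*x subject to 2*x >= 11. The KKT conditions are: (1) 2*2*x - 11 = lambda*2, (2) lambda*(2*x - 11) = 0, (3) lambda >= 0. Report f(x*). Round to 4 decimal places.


Step 1: Try lambda = 0 (constraint inactive).
x_unc = 11/(2*2) = 2.75
Check: 2*2.75 = 5.5 < 11 -- violated!
Step 2: Constraint must be active: 2*x = 11
x* = 11/2 = 5.5
lambda = (2*2*5.5 - 11)/2 = 5.5
Step 3: Compute optimal value.
f(x*) = 2*5.5^2 - 11*5.5 = 0.0


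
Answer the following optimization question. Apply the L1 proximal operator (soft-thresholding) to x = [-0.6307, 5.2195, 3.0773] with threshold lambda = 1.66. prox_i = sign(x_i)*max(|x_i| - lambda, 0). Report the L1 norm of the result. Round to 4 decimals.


Soft-thresholding with lambda = 1.66:
prox(-0.6307) = sign(-0.6307)*max(|-0.6307| - 1.66, 0) = 0.0
prox(5.2195) = sign(5.2195)*max(|5.2195| - 1.66, 0) = 3.5595
prox(3.0773) = sign(3.0773)*max(|3.0773| - 1.66, 0) = 1.4173
prox(x) = [0.0, 3.5595, 1.4173]
||prox(x)||_1 = 0.0 + 3.5595 + 1.4173 = 4.9768


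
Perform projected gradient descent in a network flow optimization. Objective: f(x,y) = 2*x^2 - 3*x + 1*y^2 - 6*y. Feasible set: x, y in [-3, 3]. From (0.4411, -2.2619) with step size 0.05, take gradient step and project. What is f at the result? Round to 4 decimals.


Step 1: Compute gradient at (0.4411, -2.2619).
grad_x = 2*2*0.4411 - 3 = -1.2356
grad_y = 2*1*-2.2619 - 6 = -10.5238
Step 2: Gradient step.
x_raw = 0.4411 - 0.05*-1.2356 = 0.5029
y_raw = -2.2619 - 0.05*-10.5238 = -1.7357
Step 3: Project onto [-3, 3].
x_proj = clip(0.5029) = 0.5029
y_proj = clip(-1.7357) = -1.7357
Step 4: Evaluate f.
f(0.5029, -1.7357) = 12.4241


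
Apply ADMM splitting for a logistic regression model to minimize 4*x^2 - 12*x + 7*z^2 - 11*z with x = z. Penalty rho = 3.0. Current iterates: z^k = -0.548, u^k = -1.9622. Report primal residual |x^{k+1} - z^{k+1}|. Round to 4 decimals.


ADMM iteration with rho = 3.0, z^k = -0.548, u^k = -1.9622
Step 1: x-update.
Minimize 4*x^2 - 12*x + (3.0/2)*(x + 0.548 - 1.9622)^2
FOC: (2*4 + 3.0)*x = 12 + 3.0*(-0.548 + 1.9622)
x^{k+1} = 1.4766
Step 2: z-update.
Minimize 7*z^2 - 11*z + (3.0/2)*(1.4766 - z - 1.9622)^2
FOC: (2*7 + 3.0)*z = 11 + 3.0*(1.4766 - 1.9622)
z^{k+1} = 0.5614
Step 3: u-update.
u^{k+1} = -1.9622 + 1.4766 - 0.5614 = -1.047
Step 4: Primal residual = |1.4766 - 0.5614| = 0.9152


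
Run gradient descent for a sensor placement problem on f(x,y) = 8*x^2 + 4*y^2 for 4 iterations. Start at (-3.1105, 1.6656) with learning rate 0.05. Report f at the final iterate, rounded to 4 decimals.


Gradient descent on f(x,y) = 8*x^2 + 4*y^2.
Starting point: (-3.1105, 1.6656), alpha = 0.05
Step 1: grad_x = 2*8*-3.1105 = -49.768, grad_y = 2*4*1.6656 = 13.3248
  x_1 = -3.1105 - 0.05*-49.768 = -0.6221
  y_1 = 1.6656 - 0.05*13.3248 = 0.9994
Step 2: grad_x = 2*8*-0.6221 = -9.9536, grad_y = 2*4*0.9994 = 7.9949
  x_2 = -0.6221 - 0.05*-9.9536 = -0.1244
  y_2 = 0.9994 - 0.05*7.9949 = 0.5996
Step 3: grad_x = 2*8*-0.1244 = -1.9907, grad_y = 2*4*0.5996 = 4.7969
  x_3 = -0.1244 - 0.05*-1.9907 = -0.0249
  y_3 = 0.5996 - 0.05*4.7969 = 0.3598
Step 4: grad_x = 2*8*-0.0249 = -0.3981, grad_y = 2*4*0.3598 = 2.8782
  x_4 = -0.0249 - 0.05*-0.3981 = -0.005
  y_4 = 0.3598 - 0.05*2.8782 = 0.2159
f(-0.005, 0.2159) = 8*(-0.005)^2 + 4*0.2159^2 = 0.1866


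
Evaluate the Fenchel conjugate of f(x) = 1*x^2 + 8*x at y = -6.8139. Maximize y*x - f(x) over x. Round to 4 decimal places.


f*(y) = sup_x {y*x - a*x^2 - b*x} = sup_x {(y-b)*x - a*x^2}
FOC: (y - b) - 2a*x = 0 => x* = (y - b)/(2a)
x* = (-6.8139 - 8)/(2*1) = -7.407
f*(-6.8139) = (y-b)^2/(4a) = (-6.8139 - 8)^2/(4*1)
= 219.4516/4 = 54.8629


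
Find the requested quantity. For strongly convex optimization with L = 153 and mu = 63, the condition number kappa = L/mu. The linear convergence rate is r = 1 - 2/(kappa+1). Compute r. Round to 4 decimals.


Step 1: Compute the condition number.
kappa = L/mu = 153/63 = 2.4286
Step 2: Compute the convergence rate.
r = 1 - 2/(kappa + 1) = 1 - 2*mu/(L + mu) = (L - mu)/(L + mu) = 90/216 = 0.4167


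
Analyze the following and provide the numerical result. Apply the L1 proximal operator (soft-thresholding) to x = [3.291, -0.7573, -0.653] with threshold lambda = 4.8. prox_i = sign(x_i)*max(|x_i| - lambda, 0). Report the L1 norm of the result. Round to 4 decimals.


Soft-thresholding with lambda = 4.8:
prox(3.291) = sign(3.291)*max(|3.291| - 4.8, 0) = 0.0
prox(-0.7573) = sign(-0.7573)*max(|-0.7573| - 4.8, 0) = 0.0
prox(-0.653) = sign(-0.653)*max(|-0.653| - 4.8, 0) = 0.0
prox(x) = [0.0, 0.0, 0.0]
||prox(x)||_1 = 0.0 + 0.0 + 0.0 = 0.0


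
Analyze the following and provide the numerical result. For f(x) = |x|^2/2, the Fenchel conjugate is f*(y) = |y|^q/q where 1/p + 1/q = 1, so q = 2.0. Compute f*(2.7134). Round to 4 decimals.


The conjugate exponent q satisfies 1/p + 1/q = 1.
p = 2, so q = 2/(2 - 1) = 2.0
|y|^q = 2.7134^2.0 = 7.3625
f*(2.7134) = 7.3625 / 2.0 = 3.6813


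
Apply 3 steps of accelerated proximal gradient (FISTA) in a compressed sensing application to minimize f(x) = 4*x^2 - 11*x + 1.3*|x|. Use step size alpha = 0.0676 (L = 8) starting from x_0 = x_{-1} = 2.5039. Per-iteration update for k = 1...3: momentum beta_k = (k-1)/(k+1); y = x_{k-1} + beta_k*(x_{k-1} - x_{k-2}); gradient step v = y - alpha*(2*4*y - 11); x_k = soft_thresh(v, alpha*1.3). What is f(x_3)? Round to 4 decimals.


FISTA on f(x) = 4*x^2 - 11*x + 1.3*|x|
L = 8, alpha = 0.0676
Iteration 1: beta = 0.0, y = 2.5039 + 0.0*(2.5039 - 2.5039) = 2.5039
  grad(y) = 9.0312, v = y - alpha*grad = 1.8934
  prox(v) = soft_thresh(1.8934, 0.0879) = 1.8055
Iteration 2: beta = 0.3333, y = 1.8055 + 0.3333*(1.8055 - 2.5039) = 1.5727
  grad(y) = 1.5817, v = y - alpha*grad = 1.4658
  prox(v) = soft_thresh(1.4658, 0.0879) = 1.3779
Iteration 3: beta = 0.5, y = 1.3779 + 0.5*(1.3779 - 1.8055) = 1.1641
  grad(y) = -1.6871, v = y - alpha*grad = 1.2782
  prox(v) = soft_thresh(1.2782, 0.0879) = 1.1903
f(x_3) = 4*1.1903^2 - 11*1.1903 + 1.3*|1.1903| = -5.8786


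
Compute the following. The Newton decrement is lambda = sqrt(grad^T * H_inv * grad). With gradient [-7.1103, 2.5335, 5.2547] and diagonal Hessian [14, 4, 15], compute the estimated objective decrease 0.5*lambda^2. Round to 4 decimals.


Step 1: H is diagonal, so H^(-1) * g = [-0.5079, 0.6334, 0.3503].
Step 2: g^T H^(-1) g = sum_i g_i^2 / H_ii
  = (-7.1103)^2/14 + (2.5335)^2/4 + (5.2547)^2/15
  = 3.6112 + 1.6047 + 1.8408 = 7.0566
Step 3: Objective decrease = 0.5 * g^T H^(-1) g = 3.5283


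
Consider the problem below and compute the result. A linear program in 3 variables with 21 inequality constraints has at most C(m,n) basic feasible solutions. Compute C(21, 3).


Each vertex corresponds to some choice of n active constraints out of m, so the number of vertices is at most C(m, n) = m! / (n!(m-n)!).
m = 21, n = 3
Numerator: 21 * 20 * 19
Denominator: 3! = 6
C(21, 3) = 1330


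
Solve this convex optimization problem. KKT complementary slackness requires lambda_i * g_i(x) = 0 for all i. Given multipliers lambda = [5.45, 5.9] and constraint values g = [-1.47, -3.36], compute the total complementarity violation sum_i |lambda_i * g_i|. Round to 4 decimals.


KKT complementary slackness check:
lambda_1 * g_1 = 5.45 * -1.47 = -8.0115
lambda_2 * g_2 = 5.9 * -3.36 = -19.824
Total violation = 8.0115 + 19.824 = 27.8355


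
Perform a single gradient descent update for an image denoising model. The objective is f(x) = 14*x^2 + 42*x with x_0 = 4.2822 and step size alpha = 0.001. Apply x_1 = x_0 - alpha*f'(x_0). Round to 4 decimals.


We compute the gradient at x_0 and apply the update.
f'(x) = 28*x + 42
f'(4.2822) = 28*4.2822 + 42 = 161.9016
x_1 = 4.2822 - 0.001*161.9016 = 4.1203


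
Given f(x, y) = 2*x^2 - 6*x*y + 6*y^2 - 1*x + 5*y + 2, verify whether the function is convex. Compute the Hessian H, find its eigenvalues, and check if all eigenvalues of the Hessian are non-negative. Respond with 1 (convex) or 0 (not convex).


The Hessian of f(x,y) = 2*x^2 - 6*x*y + 6*y^2 - 1*x + 5*y + 2 is:
H = [[4, -6], [-6, 12]]
Trace = 4 + 12 = 16
Determinant = 4*12 - (-6)^2 = 12
Discriminant = (16)^2 - 4*12 = 208.0
Eigenvalues: lambda_1 = 0.7889, lambda_2 = 15.2111
The function is convex.

1


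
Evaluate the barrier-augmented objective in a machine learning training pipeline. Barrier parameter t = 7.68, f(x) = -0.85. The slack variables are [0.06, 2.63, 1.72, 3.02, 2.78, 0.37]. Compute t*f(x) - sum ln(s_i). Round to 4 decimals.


Step 1: Compute log-barrier.
ln values: [-2.8134, 0.967, 0.5423, 1.1053, 1.0225, -0.9943]
phi = -(-2.8134 + 0.967 + 0.5423 + 1.1053 + 1.0225 - 0.9943) = 0.1706
Step 2: Compute augmented objective.
t*f(x) = 7.68*-0.85 = -6.528
Total = -6.528 + 0.1706 = -6.3574


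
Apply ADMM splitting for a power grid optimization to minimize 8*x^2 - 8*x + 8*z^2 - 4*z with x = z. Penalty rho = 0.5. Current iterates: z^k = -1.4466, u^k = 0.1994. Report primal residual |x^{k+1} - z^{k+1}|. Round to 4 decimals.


ADMM iteration with rho = 0.5, z^k = -1.4466, u^k = 0.1994
Step 1: x-update.
Minimize 8*x^2 - 8*x + (0.5/2)*(x + 1.4466 + 0.1994)^2
FOC: (2*8 + 0.5)*x = 8 + 0.5*(-1.4466 - 0.1994)
x^{k+1} = 0.435
Step 2: z-update.
Minimize 8*z^2 - 4*z + (0.5/2)*(0.435 - z + 0.1994)^2
FOC: (2*8 + 0.5)*z = 4 + 0.5*(0.435 + 0.1994)
z^{k+1} = 0.2616
Step 3: u-update.
u^{k+1} = 0.1994 + 0.435 - 0.2616 = 0.3727
Step 4: Primal residual = |0.435 - 0.2616| = 0.1733


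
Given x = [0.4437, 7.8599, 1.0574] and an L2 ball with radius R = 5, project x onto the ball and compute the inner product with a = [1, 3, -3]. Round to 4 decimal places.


Step 1: Compute ||x|| (intermediates to 6 decimals).
||x|| = sqrt(0.4437^2 + 7.8599^2 + 1.0574^2) = 7.94311
Step 2: Project.
Since ||x|| > R, scale = R/||x|| = 5/7.94311 = 0.629476, proj(x) = scale * x
proj(x) = [0.279299, 4.947618, 0.665608]
Step 3: Dot product.
a^T * proj(x) = 1*0.279299 + 3*4.947618 - 3*0.665608 = 13.1253


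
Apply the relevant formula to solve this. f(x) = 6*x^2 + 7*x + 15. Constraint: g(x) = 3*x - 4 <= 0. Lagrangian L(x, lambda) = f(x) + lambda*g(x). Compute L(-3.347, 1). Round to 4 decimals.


Step 1: Evaluate f(x).
f(-3.347) = 6*(-3.347)^2 + 7*(-3.347) + 15 = 58.7855
Step 2: Evaluate g(x).
g(-3.347) = 3*-3.347 - 4 = -14.041
Step 3: Compute Lagrangian.
L = 58.7855 + 1*-14.041 = 44.7445


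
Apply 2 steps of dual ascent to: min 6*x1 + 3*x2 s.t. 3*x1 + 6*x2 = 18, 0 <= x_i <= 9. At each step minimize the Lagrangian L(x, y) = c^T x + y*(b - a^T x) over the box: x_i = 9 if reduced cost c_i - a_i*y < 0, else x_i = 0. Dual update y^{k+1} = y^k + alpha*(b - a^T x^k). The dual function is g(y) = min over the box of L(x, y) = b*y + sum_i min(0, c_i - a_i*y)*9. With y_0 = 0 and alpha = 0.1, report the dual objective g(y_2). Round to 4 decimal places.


Dual ascent for LP: min 6*x1 + 3*x2, 3*x1 + 6*x2 = 18, 0 <= x_i <= 9
Step 1: y^k = 0.0, reduced costs: (6.0, 3.0)
  x^k = (0.0, 0.0), subgradient = b - a^T x = 18.0
  y^{k+1} = 0.0 + 0.1*18.0 = 1.8
Step 2: y^k = 1.8, reduced costs: (0.6, -7.8)
  x^k = (0.0, 9.0), subgradient = b - a^T x = -36.0
  y^{k+1} = 1.8 + 0.1*-36.0 = -1.8
Dual objective at y_2 = -1.8: reduced costs (11.4, 13.8), box minimizer x = (0.0, 0.0)
g(y_2) = b*y + (c1 - a1*y)*x1 + (c2 - a2*y)*x2 = 18*(-1.8) + 11.4*0.0 + 13.8*0.0 = -32.4 + 0.0 + 0.0 = -32.4


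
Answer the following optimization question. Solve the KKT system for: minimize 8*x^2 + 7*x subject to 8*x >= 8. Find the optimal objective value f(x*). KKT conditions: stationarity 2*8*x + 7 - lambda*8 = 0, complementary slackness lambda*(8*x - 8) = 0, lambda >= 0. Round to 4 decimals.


Step 1: Try lambda = 0 (constraint inactive).
x_unc = -7/(2*8) = -0.4375
Check: 8*-0.4375 = -3.5 < 8 -- violated!
Step 2: Constraint must be active: 8*x = 8
x* = 8/8 = 1.0
lambda = (2*8*1.0 + 7)/8 = 2.875
Step 3: Compute optimal value.
f(x*) = 8*1.0^2 + 7*1.0 = 15.0


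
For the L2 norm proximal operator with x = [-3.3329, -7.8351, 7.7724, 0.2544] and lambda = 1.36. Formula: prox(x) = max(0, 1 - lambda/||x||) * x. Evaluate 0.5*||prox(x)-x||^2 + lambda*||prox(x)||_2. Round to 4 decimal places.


Step 1: Compute ||x||.
||x|| = 11.5313
Step 2: Compute scaling factor.
scale = max(0, 1 - 1.36/11.5313) = 0.8821
Step 3: prox(x) = [-2.9398, -6.911, 6.8557, 0.2244]
||prox(x)|| = 10.1713
Step 4: Proximal objective.
0.5*||prox-x||^2 = 0.9248
lambda*||prox|| = 13.833
Total = 14.7578


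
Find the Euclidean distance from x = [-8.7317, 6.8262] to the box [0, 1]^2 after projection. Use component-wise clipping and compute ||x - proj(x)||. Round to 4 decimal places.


Project each component onto [0, 1].
clip(-8.7317) = 0.0, clip(6.8262) = 1.0
Projection = [0.0, 1.0]
Squared diffs: [76.2426, 33.9446]
Distance = sqrt(110.1872) = 10.497


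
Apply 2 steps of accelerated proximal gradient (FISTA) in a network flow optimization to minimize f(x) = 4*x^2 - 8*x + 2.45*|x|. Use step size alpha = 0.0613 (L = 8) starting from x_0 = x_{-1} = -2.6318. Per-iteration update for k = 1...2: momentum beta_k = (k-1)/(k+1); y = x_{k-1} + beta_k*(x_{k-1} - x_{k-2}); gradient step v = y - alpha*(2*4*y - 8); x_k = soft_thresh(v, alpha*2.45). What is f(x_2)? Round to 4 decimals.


FISTA on f(x) = 4*x^2 - 8*x + 2.45*|x|
L = 8, alpha = 0.0613
Iteration 1: beta = 0.0, y = -2.6318 + 0.0*(-2.6318 + 2.6318) = -2.6318
  grad(y) = -29.0544, v = y - alpha*grad = -0.8508
  prox(v) = soft_thresh(-0.8508, 0.1502) = -0.7006
Iteration 2: beta = 0.3333, y = -0.7006 + 0.3333*(-0.7006 + 2.6318) = -0.0568
  grad(y) = -8.4547, v = y - alpha*grad = 0.4614
  prox(v) = soft_thresh(0.4614, 0.1502) = 0.3112
f(x_2) = 4*0.3112^2 - 8*0.3112 + 2.45*|0.3112| = -1.3399


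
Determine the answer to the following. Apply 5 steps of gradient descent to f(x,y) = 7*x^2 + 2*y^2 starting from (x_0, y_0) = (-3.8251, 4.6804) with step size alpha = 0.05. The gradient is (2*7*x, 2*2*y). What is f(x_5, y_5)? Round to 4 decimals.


Gradient descent on f(x,y) = 7*x^2 + 2*y^2.
Starting point: (-3.8251, 4.6804), alpha = 0.05
Step 1: grad_x = 2*7*-3.8251 = -53.5514, grad_y = 2*2*4.6804 = 18.7216
  x_1 = -3.8251 - 0.05*-53.5514 = -1.1475
  y_1 = 4.6804 - 0.05*18.7216 = 3.7443
Step 2: grad_x = 2*7*-1.1475 = -16.0654, grad_y = 2*2*3.7443 = 14.9773
  x_2 = -1.1475 - 0.05*-16.0654 = -0.3443
  y_2 = 3.7443 - 0.05*14.9773 = 2.9955
Step 3: grad_x = 2*7*-0.3443 = -4.8196, grad_y = 2*2*2.9955 = 11.9818
  x_3 = -0.3443 - 0.05*-4.8196 = -0.1033
  y_3 = 2.9955 - 0.05*11.9818 = 2.3964
Step 4: grad_x = 2*7*-0.1033 = -1.4459, grad_y = 2*2*2.3964 = 9.5855
  x_4 = -0.1033 - 0.05*-1.4459 = -0.031
  y_4 = 2.3964 - 0.05*9.5855 = 1.9171
Step 5: grad_x = 2*7*-0.031 = -0.4338, grad_y = 2*2*1.9171 = 7.6684
  x_5 = -0.031 - 0.05*-0.4338 = -0.0093
  y_5 = 1.9171 - 0.05*7.6684 = 1.5337
f(-0.0093, 1.5337) = 7*(-0.0093)^2 + 2*1.5337^2 = 4.7049


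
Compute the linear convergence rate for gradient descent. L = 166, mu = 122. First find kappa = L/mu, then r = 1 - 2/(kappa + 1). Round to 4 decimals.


Step 1: Compute the condition number.
kappa = L/mu = 166/122 = 1.3607
Step 2: Compute the convergence rate.
r = 1 - 2/(kappa + 1) = 1 - 2*mu/(L + mu) = (L - mu)/(L + mu) = 44/288 = 0.1528


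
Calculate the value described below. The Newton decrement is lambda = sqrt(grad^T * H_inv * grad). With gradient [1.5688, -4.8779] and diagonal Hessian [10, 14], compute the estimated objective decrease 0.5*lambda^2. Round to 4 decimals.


Step 1: H is diagonal, so H^(-1) * g = [0.1569, -0.3484].
Step 2: g^T H^(-1) g = sum_i g_i^2 / H_ii
  = (1.5688)^2/10 + (-4.8779)^2/14
  = 0.2461 + 1.6996 = 1.9457
Step 3: Objective decrease = 0.5 * g^T H^(-1) g = 0.9728


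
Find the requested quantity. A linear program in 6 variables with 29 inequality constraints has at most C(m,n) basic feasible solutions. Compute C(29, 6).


Each vertex corresponds to some choice of n active constraints out of m, so the number of vertices is at most C(m, n) = m! / (n!(m-n)!).
m = 29, n = 6
Numerator: 29 * 28 * 27 * 26 * 25 * 24
Denominator: 6! = 720
C(29, 6) = 475020


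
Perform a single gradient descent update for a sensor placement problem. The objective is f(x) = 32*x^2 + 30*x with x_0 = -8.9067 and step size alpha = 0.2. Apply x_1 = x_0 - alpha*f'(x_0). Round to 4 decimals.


We compute the gradient at x_0 and apply the update.
f'(x) = 64*x + 30
f'(-8.9067) = 64*-8.9067 + 30 = -540.0288
x_1 = -8.9067 - 0.2*-540.0288 = 99.0991


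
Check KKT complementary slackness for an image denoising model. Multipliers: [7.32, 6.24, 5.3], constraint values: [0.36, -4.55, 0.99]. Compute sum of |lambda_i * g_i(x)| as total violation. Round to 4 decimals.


KKT complementary slackness check:
lambda_1 * g_1 = 7.32 * 0.36 = 2.6352
lambda_2 * g_2 = 6.24 * -4.55 = -28.392
lambda_3 * g_3 = 5.3 * 0.99 = 5.247
Total violation = 2.6352 + 28.392 + 5.247 = 36.2742


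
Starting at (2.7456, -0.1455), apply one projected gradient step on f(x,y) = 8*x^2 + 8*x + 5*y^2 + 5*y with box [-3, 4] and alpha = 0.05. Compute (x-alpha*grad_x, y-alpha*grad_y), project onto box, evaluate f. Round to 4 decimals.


Step 1: Compute gradient at (2.7456, -0.1455).
grad_x = 2*8*2.7456 + 8 = 51.9296
grad_y = 2*5*-0.1455 + 5 = 3.545
Step 2: Gradient step.
x_raw = 2.7456 - 0.05*51.9296 = 0.1491
y_raw = -0.1455 - 0.05*3.545 = -0.3228
Step 3: Project onto [-3, 4].
x_proj = clip(0.1491) = 0.1491
y_proj = clip(-0.3228) = -0.3228
Step 4: Evaluate f.
f(0.1491, -0.3228) = 0.2779


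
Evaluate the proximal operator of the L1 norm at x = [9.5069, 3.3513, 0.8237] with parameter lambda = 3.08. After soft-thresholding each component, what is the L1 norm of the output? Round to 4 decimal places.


Soft-thresholding with lambda = 3.08:
prox(9.5069) = sign(9.5069)*max(|9.5069| - 3.08, 0) = 6.4269
prox(3.3513) = sign(3.3513)*max(|3.3513| - 3.08, 0) = 0.2713
prox(0.8237) = sign(0.8237)*max(|0.8237| - 3.08, 0) = 0.0
prox(x) = [6.4269, 0.2713, 0.0]
||prox(x)||_1 = 6.4269 + 0.2713 + 0.0 = 6.6982


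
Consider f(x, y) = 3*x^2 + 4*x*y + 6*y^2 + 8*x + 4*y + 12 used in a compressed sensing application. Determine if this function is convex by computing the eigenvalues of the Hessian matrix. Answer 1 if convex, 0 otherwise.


The Hessian of f(x,y) = 3*x^2 + 4*x*y + 6*y^2 + 8*x + 4*y + 12 is:
H = [[6, 4], [4, 12]]
Trace = 6 + 12 = 18
Determinant = 6*12 - (4)^2 = 56
Discriminant = (18)^2 - 4*56 = 100.0
Eigenvalues: lambda_1 = 4.0, lambda_2 = 14.0
The function is convex.

1


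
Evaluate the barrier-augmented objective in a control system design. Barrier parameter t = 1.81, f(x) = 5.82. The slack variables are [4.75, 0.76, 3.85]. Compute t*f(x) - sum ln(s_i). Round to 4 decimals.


Step 1: Compute log-barrier.
ln values: [1.5581, -0.2744, 1.3481]
phi = -(1.5581 - 0.2744 + 1.3481) = -2.6318
Step 2: Compute augmented objective.
t*f(x) = 1.81*5.82 = 10.5342
Total = 10.5342 - 2.6318 = 7.9024


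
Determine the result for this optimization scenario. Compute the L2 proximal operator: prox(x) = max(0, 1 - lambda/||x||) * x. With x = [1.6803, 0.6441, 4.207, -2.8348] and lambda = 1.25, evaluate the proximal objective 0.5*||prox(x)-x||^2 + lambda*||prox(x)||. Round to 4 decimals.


Step 1: Compute ||x||.
||x|| = 5.3827
Step 2: Compute scaling factor.
scale = max(0, 1 - 1.25/5.3827) = 0.7678
Step 3: prox(x) = [1.2901, 0.4945, 3.23, -2.1765]
||prox(x)|| = 4.1327
Step 4: Proximal objective.
0.5*||prox-x||^2 = 0.7813
lambda*||prox|| = 5.1659
Total = 5.9471


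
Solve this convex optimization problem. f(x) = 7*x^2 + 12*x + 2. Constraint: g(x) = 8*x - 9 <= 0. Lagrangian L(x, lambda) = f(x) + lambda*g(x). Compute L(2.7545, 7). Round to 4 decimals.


Step 1: Evaluate f(x).
f(2.7545) = 7*2.7545^2 + 12*2.7545 + 2 = 88.1649
Step 2: Evaluate g(x).
g(2.7545) = 8*2.7545 - 9 = 13.036
Step 3: Compute Lagrangian.
L = 88.1649 + 7*13.036 = 179.4169


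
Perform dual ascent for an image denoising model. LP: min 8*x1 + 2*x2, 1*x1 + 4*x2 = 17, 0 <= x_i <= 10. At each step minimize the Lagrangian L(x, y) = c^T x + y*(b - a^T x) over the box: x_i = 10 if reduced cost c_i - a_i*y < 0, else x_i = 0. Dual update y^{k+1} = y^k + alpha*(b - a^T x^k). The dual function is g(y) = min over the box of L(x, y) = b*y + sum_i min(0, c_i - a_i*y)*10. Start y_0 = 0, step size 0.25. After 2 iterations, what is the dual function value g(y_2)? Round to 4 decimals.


Dual ascent for LP: min 8*x1 + 2*x2, 1*x1 + 4*x2 = 17, 0 <= x_i <= 10
Step 1: y^k = 0.0, reduced costs: (8.0, 2.0)
  x^k = (0.0, 0.0), subgradient = b - a^T x = 17.0
  y^{k+1} = 0.0 + 0.25*17.0 = 4.25
Step 2: y^k = 4.25, reduced costs: (3.75, -15.0)
  x^k = (0.0, 10.0), subgradient = b - a^T x = -23.0
  y^{k+1} = 4.25 + 0.25*-23.0 = -1.5
Dual objective at y_2 = -1.5: reduced costs (9.5, 8.0), box minimizer x = (0.0, 0.0)
g(y_2) = b*y + (c1 - a1*y)*x1 + (c2 - a2*y)*x2 = 17*(-1.5) + 9.5*0.0 + 8.0*0.0 = -25.5 + 0.0 + 0.0 = -25.5


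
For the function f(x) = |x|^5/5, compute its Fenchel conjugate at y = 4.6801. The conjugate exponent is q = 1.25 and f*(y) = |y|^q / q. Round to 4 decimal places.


The conjugate exponent q satisfies 1/p + 1/q = 1.
p = 5, so q = 5/(5 - 1) = 1.25
|y|^q = 4.6801^1.25 = 6.8837
f*(4.6801) = 6.8837 / 1.25 = 5.5069


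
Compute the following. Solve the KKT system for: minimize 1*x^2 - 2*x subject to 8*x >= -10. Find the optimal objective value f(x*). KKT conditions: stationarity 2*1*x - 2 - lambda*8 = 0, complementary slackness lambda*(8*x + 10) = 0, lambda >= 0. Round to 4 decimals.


Step 1: Try lambda = 0 (constraint inactive).
Stationarity: 2*1*x - 2 = 0
x* = 2/(2*1) = 1.0
Check constraint: 8*1.0 = 8.0 >= -10 -- satisfied.
Step 2: Compute optimal value.
f(x*) = 1*1.0^2 - 2*1.0 = -1.0


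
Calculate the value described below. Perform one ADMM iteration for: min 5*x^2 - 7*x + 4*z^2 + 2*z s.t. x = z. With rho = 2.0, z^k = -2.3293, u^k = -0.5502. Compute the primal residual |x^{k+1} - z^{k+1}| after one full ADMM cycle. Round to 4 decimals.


ADMM iteration with rho = 2.0, z^k = -2.3293, u^k = -0.5502
Step 1: x-update.
Minimize 5*x^2 - 7*x + (2.0/2)*(x + 2.3293 - 0.5502)^2
FOC: (2*5 + 2.0)*x = 7 + 2.0*(-2.3293 + 0.5502)
x^{k+1} = 0.2868
Step 2: z-update.
Minimize 4*z^2 + 2*z + (2.0/2)*(0.2868 - z - 0.5502)^2
FOC: (2*4 + 2.0)*z = -2 + 2.0*(0.2868 - 0.5502)
z^{k+1} = -0.2527
Step 3: u-update.
u^{k+1} = -0.5502 + 0.2868 + 0.2527 = -0.0107
Step 4: Primal residual = |0.2868 + 0.2527| = 0.5395


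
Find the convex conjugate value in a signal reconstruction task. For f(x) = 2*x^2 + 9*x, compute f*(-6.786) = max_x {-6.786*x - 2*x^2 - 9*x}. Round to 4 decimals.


f*(y) = sup_x {y*x - a*x^2 - b*x} = sup_x {(y-b)*x - a*x^2}
FOC: (y - b) - 2a*x = 0 => x* = (y - b)/(2a)
x* = (-6.786 - 9)/(2*2) = -3.9465
f*(-6.786) = (y-b)^2/(4a) = (-6.786 - 9)^2/(4*2)
= 249.1978/8 = 31.1497


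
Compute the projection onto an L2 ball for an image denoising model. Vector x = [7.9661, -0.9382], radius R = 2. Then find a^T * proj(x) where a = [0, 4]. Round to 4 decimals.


Step 1: Compute ||x|| (intermediates to 6 decimals).
||x|| = sqrt(7.9661^2 + (-0.9382)^2) = 8.021158
Step 2: Project.
Since ||x|| > R, scale = R/||x|| = 2/8.021158 = 0.249341, proj(x) = scale * x
proj(x) = [1.986275, -0.233932]
Step 3: Dot product.
a^T * proj(x) = 0*1.986275 + 4*(-0.233932) = -0.9357


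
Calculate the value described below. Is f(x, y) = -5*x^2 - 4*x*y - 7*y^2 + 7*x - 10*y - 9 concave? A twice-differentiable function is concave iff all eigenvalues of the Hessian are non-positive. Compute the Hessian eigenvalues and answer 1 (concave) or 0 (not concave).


The Hessian of f(x,y) = -5*x^2 - 4*x*y - 7*y^2 + 7*x - 10*y - 9 is:
H = [[-10, -4], [-4, -14]]
Trace = -10 - 14 = -24
Determinant = -10*-14 - (-4)^2 = 124
Discriminant = (-24)^2 - 4*124 = 80.0
Eigenvalues: lambda_1 = -16.4721, lambda_2 = -7.5279
The function is concave.

1


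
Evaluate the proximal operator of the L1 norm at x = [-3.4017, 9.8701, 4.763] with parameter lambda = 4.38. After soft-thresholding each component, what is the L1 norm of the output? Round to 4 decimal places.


Soft-thresholding with lambda = 4.38:
prox(-3.4017) = sign(-3.4017)*max(|-3.4017| - 4.38, 0) = 0.0
prox(9.8701) = sign(9.8701)*max(|9.8701| - 4.38, 0) = 5.4901
prox(4.763) = sign(4.763)*max(|4.763| - 4.38, 0) = 0.383
prox(x) = [0.0, 5.4901, 0.383]
||prox(x)||_1 = 0.0 + 5.4901 + 0.383 = 5.8731


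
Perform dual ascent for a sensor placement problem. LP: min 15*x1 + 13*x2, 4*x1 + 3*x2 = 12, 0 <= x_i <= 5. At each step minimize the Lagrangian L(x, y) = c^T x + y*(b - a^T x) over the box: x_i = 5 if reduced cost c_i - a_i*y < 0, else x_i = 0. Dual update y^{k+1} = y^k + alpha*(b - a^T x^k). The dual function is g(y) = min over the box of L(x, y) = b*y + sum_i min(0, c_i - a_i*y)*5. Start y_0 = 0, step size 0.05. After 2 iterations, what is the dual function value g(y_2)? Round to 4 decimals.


Dual ascent for LP: min 15*x1 + 13*x2, 4*x1 + 3*x2 = 12, 0 <= x_i <= 5
Step 1: y^k = 0.0, reduced costs: (15.0, 13.0)
  x^k = (0.0, 0.0), subgradient = b - a^T x = 12.0
  y^{k+1} = 0.0 + 0.05*12.0 = 0.6
Step 2: y^k = 0.6, reduced costs: (12.6, 11.2)
  x^k = (0.0, 0.0), subgradient = b - a^T x = 12.0
  y^{k+1} = 0.6 + 0.05*12.0 = 1.2
Dual objective at y_2 = 1.2: reduced costs (10.2, 9.4), box minimizer x = (0.0, 0.0)
g(y_2) = b*y + (c1 - a1*y)*x1 + (c2 - a2*y)*x2 = 12*1.2 + 10.2*0.0 + 9.4*0.0 = 14.4 + 0.0 + 0.0 = 14.4


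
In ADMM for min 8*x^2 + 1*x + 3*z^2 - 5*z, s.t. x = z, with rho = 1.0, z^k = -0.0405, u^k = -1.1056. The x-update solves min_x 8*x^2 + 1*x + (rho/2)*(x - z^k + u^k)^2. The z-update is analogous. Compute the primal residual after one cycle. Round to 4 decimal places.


ADMM iteration with rho = 1.0, z^k = -0.0405, u^k = -1.1056
Step 1: x-update.
Minimize 8*x^2 + 1*x + (1.0/2)*(x + 0.0405 - 1.1056)^2
FOC: (2*8 + 1.0)*x = -1 + 1.0*(-0.0405 + 1.1056)
x^{k+1} = 0.0038
Step 2: z-update.
Minimize 3*z^2 - 5*z + (1.0/2)*(0.0038 - z - 1.1056)^2
FOC: (2*3 + 1.0)*z = 5 + 1.0*(0.0038 - 1.1056)
z^{k+1} = 0.5569
Step 3: u-update.
u^{k+1} = -1.1056 + 0.0038 - 0.5569 = -1.6587
Step 4: Primal residual = |0.0038 - 0.5569| = 0.5531


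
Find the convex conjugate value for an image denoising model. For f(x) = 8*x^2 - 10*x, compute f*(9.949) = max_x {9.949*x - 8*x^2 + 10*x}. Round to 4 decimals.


f*(y) = sup_x {y*x - a*x^2 - b*x} = sup_x {(y-b)*x - a*x^2}
FOC: (y - b) - 2a*x = 0 => x* = (y - b)/(2a)
x* = (9.949 + 10)/(2*8) = 1.2468
f*(9.949) = (y-b)^2/(4a) = (9.949 + 10)^2/(4*8)
= 397.9626/32 = 12.4363


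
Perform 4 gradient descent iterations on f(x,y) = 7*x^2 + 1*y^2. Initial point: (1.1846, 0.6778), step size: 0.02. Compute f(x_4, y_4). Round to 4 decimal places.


Gradient descent on f(x,y) = 7*x^2 + 1*y^2.
Starting point: (1.1846, 0.6778), alpha = 0.02
Step 1: grad_x = 2*7*1.1846 = 16.5844, grad_y = 2*1*0.6778 = 1.3556
  x_1 = 1.1846 - 0.02*16.5844 = 0.8529
  y_1 = 0.6778 - 0.02*1.3556 = 0.6507
Step 2: grad_x = 2*7*0.8529 = 11.9408, grad_y = 2*1*0.6507 = 1.3014
  x_2 = 0.8529 - 0.02*11.9408 = 0.6141
  y_2 = 0.6507 - 0.02*1.3014 = 0.6247
Step 3: grad_x = 2*7*0.6141 = 8.5974, grad_y = 2*1*0.6247 = 1.2493
  x_3 = 0.6141 - 0.02*8.5974 = 0.4421
  y_3 = 0.6247 - 0.02*1.2493 = 0.5997
Step 4: grad_x = 2*7*0.4421 = 6.1901, grad_y = 2*1*0.5997 = 1.1993
  x_4 = 0.4421 - 0.02*6.1901 = 0.3183
  y_4 = 0.5997 - 0.02*1.1993 = 0.5757
f(0.3183, 0.5757) = 7*0.3183^2 + 1*0.5757^2 = 1.0408


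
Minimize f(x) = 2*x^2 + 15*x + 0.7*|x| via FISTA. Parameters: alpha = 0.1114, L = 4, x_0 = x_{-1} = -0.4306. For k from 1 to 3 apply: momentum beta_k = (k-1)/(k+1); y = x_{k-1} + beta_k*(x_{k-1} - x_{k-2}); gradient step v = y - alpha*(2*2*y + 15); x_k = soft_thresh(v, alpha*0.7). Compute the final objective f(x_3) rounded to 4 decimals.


FISTA on f(x) = 2*x^2 + 15*x + 0.7*|x|
L = 4, alpha = 0.1114
Iteration 1: beta = 0.0, y = -0.4306 + 0.0*(-0.4306 + 0.4306) = -0.4306
  grad(y) = 13.2776, v = y - alpha*grad = -1.9097
  prox(v) = soft_thresh(-1.9097, 0.078) = -1.8317
Iteration 2: beta = 0.3333, y = -1.8317 + 0.3333*(-1.8317 + 0.4306) = -2.2988
  grad(y) = 5.8048, v = y - alpha*grad = -2.9455
  prox(v) = soft_thresh(-2.9455, 0.078) = -2.8675
Iteration 3: beta = 0.5, y = -2.8675 + 0.5*(-2.8675 + 1.8317) = -3.3853
  grad(y) = 1.4587, v = y - alpha*grad = -3.5478
  prox(v) = soft_thresh(-3.5478, 0.078) = -3.4698
f(x_3) = 2*(-3.4698)^2 + 15*(-3.4698) + 0.7*|-3.4698| = -25.5391


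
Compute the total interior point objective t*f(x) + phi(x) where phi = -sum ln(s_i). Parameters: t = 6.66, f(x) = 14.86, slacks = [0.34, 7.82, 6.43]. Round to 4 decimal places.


Step 1: Compute log-barrier.
ln values: [-1.0788, 2.0567, 1.861]
phi = -(-1.0788 + 2.0567 + 1.861) = -2.8388
Step 2: Compute augmented objective.
t*f(x) = 6.66*14.86 = 98.9676
Total = 98.9676 - 2.8388 = 96.1288


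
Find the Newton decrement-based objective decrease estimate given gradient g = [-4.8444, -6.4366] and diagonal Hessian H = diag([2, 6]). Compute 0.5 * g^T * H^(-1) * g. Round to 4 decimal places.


Step 1: H is diagonal, so H^(-1) * g = [-2.4222, -1.0728].
Step 2: g^T H^(-1) g = sum_i g_i^2 / H_ii
  = (-4.8444)^2/2 + (-6.4366)^2/6
  = 11.7341 + 6.905 = 18.6391
Step 3: Objective decrease = 0.5 * g^T H^(-1) g = 9.3195


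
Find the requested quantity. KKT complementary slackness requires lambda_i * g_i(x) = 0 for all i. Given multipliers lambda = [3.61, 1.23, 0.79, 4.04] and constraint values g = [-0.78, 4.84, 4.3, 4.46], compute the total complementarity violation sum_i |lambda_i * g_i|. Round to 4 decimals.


KKT complementary slackness check:
lambda_1 * g_1 = 3.61 * -0.78 = -2.8158
lambda_2 * g_2 = 1.23 * 4.84 = 5.9532
lambda_3 * g_3 = 0.79 * 4.3 = 3.397
lambda_4 * g_4 = 4.04 * 4.46 = 18.0184
Total violation = 2.8158 + 5.9532 + 3.397 + 18.0184 = 30.1844


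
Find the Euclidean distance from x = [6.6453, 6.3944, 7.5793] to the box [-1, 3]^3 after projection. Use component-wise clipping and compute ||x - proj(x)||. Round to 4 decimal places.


Project each component onto [-1, 3].
clip(6.6453) = 3.0, clip(6.3944) = 3.0, clip(7.5793) = 3.0
Projection = [3.0, 3.0, 3.0]
Squared diffs: [13.2882, 11.522, 20.97]
Distance = sqrt(45.7802) = 6.7661


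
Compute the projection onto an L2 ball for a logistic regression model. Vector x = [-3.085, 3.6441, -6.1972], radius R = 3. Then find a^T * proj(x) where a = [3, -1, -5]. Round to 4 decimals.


Step 1: Compute ||x|| (intermediates to 6 decimals).
||x|| = sqrt((-3.085)^2 + 3.6441^2 + (-6.1972)^2) = 7.823169
Step 2: Project.
Since ||x|| > R, scale = R/||x|| = 3/7.823169 = 0.383476, proj(x) = scale * x
proj(x) = [-1.183023, 1.397425, -2.376477]
Step 3: Dot product.
a^T * proj(x) = 3*(-1.183023) - 1*1.397425 - 5*(-2.376477) = 6.9359


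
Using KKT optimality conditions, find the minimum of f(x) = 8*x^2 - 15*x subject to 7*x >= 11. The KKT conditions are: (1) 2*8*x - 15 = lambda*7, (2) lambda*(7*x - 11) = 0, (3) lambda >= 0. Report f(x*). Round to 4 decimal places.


Step 1: Try lambda = 0 (constraint inactive).
x_unc = 15/(2*8) = 0.9375
Check: 7*0.9375 = 6.5625 < 11 -- violated!
Step 2: Constraint must be active: 7*x = 11
x* = 11/7 = 1.5714 (rounded; the exact value 11/7 is used below)
lambda = (2*8*(11/7) - 15)/7 = 1.449
Step 3: Compute optimal value.
f(x*) = 8*(11/7)^2 - 15*(11/7) = -3.8163


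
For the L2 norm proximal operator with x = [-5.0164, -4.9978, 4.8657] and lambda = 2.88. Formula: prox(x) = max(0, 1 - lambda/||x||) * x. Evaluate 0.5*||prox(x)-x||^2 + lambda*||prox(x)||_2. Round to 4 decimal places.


Step 1: Compute ||x||.
||x|| = 8.5917
Step 2: Compute scaling factor.
scale = max(0, 1 - 2.88/8.5917) = 0.6648
Step 3: prox(x) = [-3.3349, -3.3225, 3.2347]
||prox(x)|| = 5.7117
Step 4: Proximal objective.
0.5*||prox-x||^2 = 4.1472
lambda*||prox|| = 16.4497
Total = 20.5969


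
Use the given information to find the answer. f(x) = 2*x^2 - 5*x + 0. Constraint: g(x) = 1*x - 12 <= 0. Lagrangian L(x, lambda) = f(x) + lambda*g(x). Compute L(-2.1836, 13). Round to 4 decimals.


Step 1: Evaluate f(x).
f(-2.1836) = 2*(-2.1836)^2 - 5*(-2.1836) + 0 = 20.4542
Step 2: Evaluate g(x).
g(-2.1836) = 1*-2.1836 - 12 = -14.1836
Step 3: Compute Lagrangian.
L = 20.4542 + 13*-14.1836 = -163.9326


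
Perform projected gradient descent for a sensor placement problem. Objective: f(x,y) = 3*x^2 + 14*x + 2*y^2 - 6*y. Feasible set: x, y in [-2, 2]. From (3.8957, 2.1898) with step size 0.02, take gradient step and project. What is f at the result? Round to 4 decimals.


Step 1: Compute gradient at (3.8957, 2.1898).
grad_x = 2*3*3.8957 + 14 = 37.3742
grad_y = 2*2*2.1898 - 6 = 2.7592
Step 2: Gradient step.
x_raw = 3.8957 - 0.02*37.3742 = 3.1482
y_raw = 2.1898 - 0.02*2.7592 = 2.1346
Step 3: Project onto [-2, 2].
x_proj = clip(3.1482) = 2.0
y_proj = clip(2.1346) = 2.0
Step 4: Evaluate f.
f(2.0, 2.0) = 36.0


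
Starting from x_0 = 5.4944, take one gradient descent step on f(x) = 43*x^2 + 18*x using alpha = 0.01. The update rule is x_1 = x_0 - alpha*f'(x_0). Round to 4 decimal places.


We compute the gradient at x_0 and apply the update.
f'(x) = 86*x + 18
f'(5.4944) = 86*5.4944 + 18 = 490.5184
x_1 = 5.4944 - 0.01*490.5184 = 0.5892


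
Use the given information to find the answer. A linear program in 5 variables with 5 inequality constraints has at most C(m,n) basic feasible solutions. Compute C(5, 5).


Each vertex corresponds to some choice of n active constraints out of m, so the number of vertices is at most C(m, n) = m! / (n!(m-n)!).
m = 5, n = 5
Numerator: 5 * 4 * 3 * 2 * 1
Denominator: 5! = 120
C(5, 5) = 1


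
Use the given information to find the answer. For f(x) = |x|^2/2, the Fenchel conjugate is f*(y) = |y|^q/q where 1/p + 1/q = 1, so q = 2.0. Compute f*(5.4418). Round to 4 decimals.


The conjugate exponent q satisfies 1/p + 1/q = 1.
p = 2, so q = 2/(2 - 1) = 2.0
|y|^q = 5.4418^2.0 = 29.6132
f*(5.4418) = 29.6132 / 2.0 = 14.8066


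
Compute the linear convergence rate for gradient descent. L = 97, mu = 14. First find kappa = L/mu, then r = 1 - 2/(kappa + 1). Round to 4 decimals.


Step 1: Compute the condition number.
kappa = L/mu = 97/14 = 6.9286
Step 2: Compute the convergence rate.
r = 1 - 2/(kappa + 1) = 1 - 2*mu/(L + mu) = (L - mu)/(L + mu) = 83/111 = 0.7477


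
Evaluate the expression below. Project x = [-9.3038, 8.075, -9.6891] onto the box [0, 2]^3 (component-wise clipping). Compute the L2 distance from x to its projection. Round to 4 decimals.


Project each component onto [0, 2].
clip(-9.3038) = 0.0, clip(8.075) = 2.0, clip(-9.6891) = 0.0
Projection = [0.0, 2.0, 0.0]
Squared diffs: [86.5607, 36.9056, 93.8787]
Distance = sqrt(217.345) = 14.7426


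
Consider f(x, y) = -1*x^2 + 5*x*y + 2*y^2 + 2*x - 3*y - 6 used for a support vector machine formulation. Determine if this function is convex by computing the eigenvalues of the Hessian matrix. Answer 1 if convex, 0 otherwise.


The Hessian of f(x,y) = -1*x^2 + 5*x*y + 2*y^2 + 2*x - 3*y - 6 is:
H = [[-2, 5], [5, 4]]
Trace = -2 + 4 = 2
Determinant = -2*4 - (5)^2 = -33
Discriminant = (2)^2 - 4*-33 = 136.0
Eigenvalues: lambda_1 = -4.831, lambda_2 = 6.831
The function is not convex.

0


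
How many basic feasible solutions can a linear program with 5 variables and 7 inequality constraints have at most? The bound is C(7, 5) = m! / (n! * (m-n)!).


Each vertex corresponds to some choice of n active constraints out of m, so the number of vertices is at most C(m, n) = m! / (n!(m-n)!).
m = 7, n = 5
Numerator: 7 * 6 * 5 * 4 * 3
Denominator: 5! = 120
C(7, 5) = 21


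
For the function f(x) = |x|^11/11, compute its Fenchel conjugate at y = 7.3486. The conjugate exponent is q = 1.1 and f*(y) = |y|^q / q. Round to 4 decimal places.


The conjugate exponent q satisfies 1/p + 1/q = 1.
p = 11, so q = 11/(11 - 1) = 1.1
|y|^q = 7.3486^1.1 = 8.9707
f*(7.3486) = 8.9707 / 1.1 = 8.1552


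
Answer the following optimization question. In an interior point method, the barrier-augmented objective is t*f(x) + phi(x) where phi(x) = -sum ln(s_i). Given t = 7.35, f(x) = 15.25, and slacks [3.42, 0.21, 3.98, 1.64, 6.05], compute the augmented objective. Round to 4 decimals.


Step 1: Compute log-barrier.
ln values: [1.2296, -1.5606, 1.3813, 0.4947, 1.8001]
phi = -(1.2296 - 1.5606 + 1.3813 + 0.4947 + 1.8001) = -3.345
Step 2: Compute augmented objective.
t*f(x) = 7.35*15.25 = 112.0875
Total = 112.0875 - 3.345 = 108.7425


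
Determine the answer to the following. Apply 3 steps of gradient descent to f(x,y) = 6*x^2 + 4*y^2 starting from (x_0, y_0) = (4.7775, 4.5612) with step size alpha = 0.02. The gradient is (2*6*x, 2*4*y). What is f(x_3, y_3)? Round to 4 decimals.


Gradient descent on f(x,y) = 6*x^2 + 4*y^2.
Starting point: (4.7775, 4.5612), alpha = 0.02
Step 1: grad_x = 2*6*4.7775 = 57.33, grad_y = 2*4*4.5612 = 36.4896
  x_1 = 4.7775 - 0.02*57.33 = 3.6309
  y_1 = 4.5612 - 0.02*36.4896 = 3.8314
Step 2: grad_x = 2*6*3.6309 = 43.5708, grad_y = 2*4*3.8314 = 30.6513
  x_2 = 3.6309 - 0.02*43.5708 = 2.7595
  y_2 = 3.8314 - 0.02*30.6513 = 3.2184
Step 3: grad_x = 2*6*2.7595 = 33.1138, grad_y = 2*4*3.2184 = 25.7471
  x_3 = 2.7595 - 0.02*33.1138 = 2.0972
  y_3 = 3.2184 - 0.02*25.7471 = 2.7034
f(2.0972, 2.7034) = 6*2.0972^2 + 4*2.7034^2 = 55.6241


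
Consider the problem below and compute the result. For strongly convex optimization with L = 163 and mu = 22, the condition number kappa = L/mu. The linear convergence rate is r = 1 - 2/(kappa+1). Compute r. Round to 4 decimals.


Step 1: Compute the condition number.
kappa = L/mu = 163/22 = 7.4091
Step 2: Compute the convergence rate.
r = 1 - 2/(kappa + 1) = 1 - 2*mu/(L + mu) = (L - mu)/(L + mu) = 141/185 = 0.7622


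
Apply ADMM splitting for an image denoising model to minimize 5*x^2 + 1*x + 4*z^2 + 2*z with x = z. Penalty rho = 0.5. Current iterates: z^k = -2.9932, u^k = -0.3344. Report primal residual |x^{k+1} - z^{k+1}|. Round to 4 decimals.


ADMM iteration with rho = 0.5, z^k = -2.9932, u^k = -0.3344
Step 1: x-update.
Minimize 5*x^2 + 1*x + (0.5/2)*(x + 2.9932 - 0.3344)^2
FOC: (2*5 + 0.5)*x = -1 + 0.5*(-2.9932 + 0.3344)
x^{k+1} = -0.2218
Step 2: z-update.
Minimize 4*z^2 + 2*z + (0.5/2)*(-0.2218 - z - 0.3344)^2
FOC: (2*4 + 0.5)*z = -2 + 0.5*(-0.2218 - 0.3344)
z^{k+1} = -0.268
Step 3: u-update.
u^{k+1} = -0.3344 - 0.2218 + 0.268 = -0.2882
Step 4: Primal residual = |-0.2218 + 0.268| = 0.0462


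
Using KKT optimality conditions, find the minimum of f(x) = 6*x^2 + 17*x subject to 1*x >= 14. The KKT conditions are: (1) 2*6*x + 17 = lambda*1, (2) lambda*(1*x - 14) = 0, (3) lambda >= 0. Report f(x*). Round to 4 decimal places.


Step 1: Try lambda = 0 (constraint inactive).
x_unc = -17/(2*6) = -1.4167
Check: 1*-1.4167 = -1.4167 < 14 -- violated!
Step 2: Constraint must be active: 1*x = 14
x* = 14/1 = 14.0
lambda = (2*6*14.0 + 17)/1 = 185.0
Step 3: Compute optimal value.
f(x*) = 6*14.0^2 + 17*14.0 = 1414.0


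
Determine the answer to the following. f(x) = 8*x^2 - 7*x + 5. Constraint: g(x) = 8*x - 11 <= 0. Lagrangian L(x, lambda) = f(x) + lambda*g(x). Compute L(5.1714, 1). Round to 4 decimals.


Step 1: Evaluate f(x).
f(5.1714) = 8*5.1714^2 - 7*5.1714 + 5 = 182.7472
Step 2: Evaluate g(x).
g(5.1714) = 8*5.1714 - 11 = 30.3712
Step 3: Compute Lagrangian.
L = 182.7472 + 1*30.3712 = 213.1184


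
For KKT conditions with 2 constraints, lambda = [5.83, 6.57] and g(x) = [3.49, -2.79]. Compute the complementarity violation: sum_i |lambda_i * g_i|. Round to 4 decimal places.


KKT complementary slackness check:
lambda_1 * g_1 = 5.83 * 3.49 = 20.3467
lambda_2 * g_2 = 6.57 * -2.79 = -18.3303
Total violation = 20.3467 + 18.3303 = 38.677


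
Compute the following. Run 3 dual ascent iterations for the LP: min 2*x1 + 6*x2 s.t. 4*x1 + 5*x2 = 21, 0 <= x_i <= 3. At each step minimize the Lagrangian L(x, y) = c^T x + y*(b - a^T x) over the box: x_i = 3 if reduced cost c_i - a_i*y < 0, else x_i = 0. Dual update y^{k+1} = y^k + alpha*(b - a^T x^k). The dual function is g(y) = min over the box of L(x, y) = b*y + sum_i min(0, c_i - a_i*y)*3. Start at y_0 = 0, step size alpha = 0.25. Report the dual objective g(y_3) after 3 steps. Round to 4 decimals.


Dual ascent for LP: min 2*x1 + 6*x2, 4*x1 + 5*x2 = 21, 0 <= x_i <= 3
Step 1: y^k = 0.0, reduced costs: (2.0, 6.0)
  x^k = (0.0, 0.0), subgradient = b - a^T x = 21.0
  y^{k+1} = 0.0 + 0.25*21.0 = 5.25
Step 2: y^k = 5.25, reduced costs: (-19.0, -20.25)
  x^k = (3.0, 3.0), subgradient = b - a^T x = -6.0
  y^{k+1} = 5.25 + 0.25*-6.0 = 3.75
Step 3: y^k = 3.75, reduced costs: (-13.0, -12.75)
  x^k = (3.0, 3.0), subgradient = b - a^T x = -6.0
  y^{k+1} = 3.75 + 0.25*-6.0 = 2.25
Dual objective at y_3 = 2.25: reduced costs (-7.0, -5.25), box minimizer x = (3.0, 3.0)
g(y_3) = b*y + (c1 - a1*y)*x1 + (c2 - a2*y)*x2 = 21*2.25 + (-7.0)*3.0 + (-5.25)*3.0 = 47.25 - 21.0 - 15.75 = 10.5
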